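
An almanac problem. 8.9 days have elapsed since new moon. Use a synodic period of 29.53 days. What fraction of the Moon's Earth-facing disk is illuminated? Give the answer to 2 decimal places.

Elongation θ = 360° × 8.9/29.53 ≈ 108.5°.
With cos θ = (-0.317), the lit fraction is (1 − (-0.317))/2 ≈ 0.659.

0.66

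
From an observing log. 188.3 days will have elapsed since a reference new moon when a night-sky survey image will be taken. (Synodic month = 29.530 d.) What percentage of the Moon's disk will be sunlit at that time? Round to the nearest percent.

188.3 d spans 6 complete synodic months (6 × 29.530 = 177.18 d) plus 11.12 d.
Elongation θ = 360° × 11.12/29.530 ≈ 135.6°.
Illuminated fraction = (1 − cos 135.6°)/2 = (1 − (-0.714))/2 ≈ 0.857, so 86%.

86%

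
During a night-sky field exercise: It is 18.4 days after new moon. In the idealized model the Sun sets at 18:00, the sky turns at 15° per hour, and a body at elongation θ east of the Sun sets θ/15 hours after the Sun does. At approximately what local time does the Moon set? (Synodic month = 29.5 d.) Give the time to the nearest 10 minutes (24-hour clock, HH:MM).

09:00

The Moon has covered 18.4/29.5 of its cycle, so θ ≈ 360° × 18.4/29.5 = 224.5°.
At 15° of sky rotation per hour, 224.5° corresponds to a 14.97 h lag.
18:00 + 14.969 h ≈ 08:58 → 09:00 to the nearest ten minutes.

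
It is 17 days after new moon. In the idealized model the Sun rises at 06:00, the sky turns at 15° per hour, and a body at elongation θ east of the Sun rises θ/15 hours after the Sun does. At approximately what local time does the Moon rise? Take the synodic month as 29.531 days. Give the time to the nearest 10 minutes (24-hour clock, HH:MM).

Phase angle: θ = 360°·(17 d)/(29.531 d) = 207.2°.
At 15° of sky rotation per hour, 207.2° corresponds to a 13.82 h lag.
06:00 + 13.816 h ≈ 19:49 → 19:50 to the nearest ten minutes.

19:50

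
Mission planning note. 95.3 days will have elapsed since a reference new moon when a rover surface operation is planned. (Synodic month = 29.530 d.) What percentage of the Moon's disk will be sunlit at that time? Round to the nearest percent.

43%

95.3/29.530 = 3.227 lunations, so 3 complete cycles and 6.71 d into the next.
Elongation θ = 360° × 6.71/29.530 ≈ 81.8°.
Illuminated fraction = (1 − cos 81.8°)/2 = (1 − 0.143)/2 ≈ 0.429, so 43%.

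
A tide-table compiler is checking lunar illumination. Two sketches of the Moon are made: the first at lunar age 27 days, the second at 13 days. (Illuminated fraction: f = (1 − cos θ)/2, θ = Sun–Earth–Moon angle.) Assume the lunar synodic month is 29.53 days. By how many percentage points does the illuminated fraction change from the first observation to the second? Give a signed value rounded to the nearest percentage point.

First observation: θ = 360°·27/29.53 = 329.2°, so f = 0.071.
Second observation: θ = 158.5°, f = 0.965.
Δf = 0.965 − 0.071 = +0.894, i.e. +89 pp.

+89 pp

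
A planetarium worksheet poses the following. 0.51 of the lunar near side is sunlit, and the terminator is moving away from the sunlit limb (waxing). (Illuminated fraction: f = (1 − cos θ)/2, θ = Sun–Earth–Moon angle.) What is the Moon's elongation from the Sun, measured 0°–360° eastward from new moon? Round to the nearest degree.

91°

cos θ = 1 − 2f = -0.020, giving a principal value of 91.1°.
Before full moon the principal value applies: θ = 91.1°.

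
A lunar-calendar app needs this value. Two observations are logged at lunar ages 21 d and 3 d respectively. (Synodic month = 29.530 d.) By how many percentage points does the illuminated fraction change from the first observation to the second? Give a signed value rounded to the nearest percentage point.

-52 pp

θ₁ = 360° × 21/29.530 = 256.0°, f₁ = (1 − cos θ₁)/2 = 0.621.
θ₂ = 360° × 3/29.530 = 36.6°, f₂ = (1 − cos θ₂)/2 = 0.098.
Change = f₂ − f₁ = -0.522 → -52 percentage points.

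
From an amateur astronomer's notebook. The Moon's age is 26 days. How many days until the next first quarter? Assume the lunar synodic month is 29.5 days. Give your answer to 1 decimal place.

10.9 days

First quarter occurs at elongation 90°, i.e. at age 29.5 × 90/360 = 7.375 d.
Already past this cycle's first quarter; the next is at 7.375 + 29.5 = 36.875 d, so 36.875 − 26 = 10.875 days.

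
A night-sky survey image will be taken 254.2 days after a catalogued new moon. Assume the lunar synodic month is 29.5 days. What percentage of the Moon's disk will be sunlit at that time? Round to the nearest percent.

87%

Reduce mod P: 254.2 − 8×29.5 = 18.20 d into the current lunation.
The Moon has covered 18.20/29.5 of its cycle, so θ ≈ 360° × 18.20/29.5 = 222.1°.
With cos θ = (-0.742), the lit fraction is (1 − (-0.742))/2 ≈ 0.871, so 87%.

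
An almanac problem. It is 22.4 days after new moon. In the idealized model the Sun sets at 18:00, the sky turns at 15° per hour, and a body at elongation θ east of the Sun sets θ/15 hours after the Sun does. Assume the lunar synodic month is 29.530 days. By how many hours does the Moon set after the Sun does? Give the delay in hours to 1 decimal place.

Phase angle: θ = 360°·(22.4 d)/(29.530 d) = 273.1°.
Delay after the Sun = 273.1° / (15°/h) ≈ 18.21 h.
So the Moon sets 18.21 h after the Sun.

18.2 h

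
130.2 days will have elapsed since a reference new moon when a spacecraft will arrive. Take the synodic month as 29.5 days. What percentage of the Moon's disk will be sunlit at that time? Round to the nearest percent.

93%

130.2 d spans 4 complete synodic months (4 × 29.5 = 118.00 d) plus 12.20 d.
The Moon has covered 12.20/29.5 of its cycle, so θ ≈ 360° × 12.20/29.5 = 148.9°.
Illuminated fraction = (1 − cos 148.9°)/2 = (1 − (-0.856))/2 ≈ 0.928, so 93%.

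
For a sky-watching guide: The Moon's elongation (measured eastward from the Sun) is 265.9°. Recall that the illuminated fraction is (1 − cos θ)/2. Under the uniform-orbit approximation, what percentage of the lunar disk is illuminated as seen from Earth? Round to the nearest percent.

54%

f = (1 − cos 265.9°)/2 = (1 − (-0.071))/2 ≈ 0.536, i.e. 54%.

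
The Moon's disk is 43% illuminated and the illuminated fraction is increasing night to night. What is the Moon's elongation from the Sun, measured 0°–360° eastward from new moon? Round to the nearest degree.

82°

Invert f = (1 − cos θ)/2 to get cos θ = 1 − 2(0.43) = 0.140, hence θ₀ = arccos 0.140 = 82.0°.
Before full moon the principal value applies: θ = 82.0°.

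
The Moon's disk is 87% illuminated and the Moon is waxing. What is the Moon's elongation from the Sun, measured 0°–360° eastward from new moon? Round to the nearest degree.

138°

Invert f = (1 − cos θ)/2 to get cos θ = 1 − 2(0.87) = -0.740, hence θ₀ = arccos -0.740 = 137.7°.
Waxing ⇒ before full, so θ = 137.7°.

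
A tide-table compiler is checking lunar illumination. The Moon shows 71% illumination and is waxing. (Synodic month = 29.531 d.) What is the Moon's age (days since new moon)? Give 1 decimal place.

From f = (1 − cos θ)/2: cos θ = 1 − 2×0.71 = -0.420; arccos → 114.8°.
Before full moon the principal value applies: θ = 114.8°.
That fraction of the synodic month is 114.8/360 × 29.531 d ≈ 9.42 d.

9.4 days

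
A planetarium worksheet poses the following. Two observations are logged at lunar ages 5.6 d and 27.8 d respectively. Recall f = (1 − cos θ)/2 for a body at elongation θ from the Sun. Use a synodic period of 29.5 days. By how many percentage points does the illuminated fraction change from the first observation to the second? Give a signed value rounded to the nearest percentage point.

-28 percentage points

θ₁ = 360° × 5.6/29.5 = 68.3°, f₁ = (1 − cos θ₁)/2 = 0.315.
θ₂ = 360° × 27.8/29.5 = 339.3°, f₂ = (1 − cos θ₂)/2 = 0.032.
Change = f₂ − f₁ = -0.283 → -28 percentage points.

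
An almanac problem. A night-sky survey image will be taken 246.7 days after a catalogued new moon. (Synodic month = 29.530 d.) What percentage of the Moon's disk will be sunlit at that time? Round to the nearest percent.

246.7 d spans 8 complete synodic months (8 × 29.530 = 236.24 d) plus 10.46 d.
Phase angle: θ = 360°·(10.46 d)/(29.530 d) = 127.5°.
cos 127.5° = (-0.609), so f = (1 − (-0.609))/2 = 0.805, so 80%.

80%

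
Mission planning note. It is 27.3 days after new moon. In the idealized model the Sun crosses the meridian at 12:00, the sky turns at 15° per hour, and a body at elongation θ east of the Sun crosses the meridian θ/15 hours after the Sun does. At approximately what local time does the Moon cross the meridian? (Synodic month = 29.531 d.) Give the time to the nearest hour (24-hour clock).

10:00

The Moon has covered 27.3/29.531 of its cycle, so θ ≈ 360° × 27.3/29.531 = 332.8°.
The Moon trails the Sun by θ/15 = 332.8/15 ≈ 22.19 hours.
12:00 + 22.19 h ≈ 10:11 → 10:00 to the nearest hour.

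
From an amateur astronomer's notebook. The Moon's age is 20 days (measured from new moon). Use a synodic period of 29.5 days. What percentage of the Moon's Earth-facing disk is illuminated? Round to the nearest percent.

72%

Elongation θ = 360° × 20/29.5 ≈ 244.1°.
cos 244.1° = (-0.437), so f = (1 − (-0.437))/2 = 0.719, so 72%.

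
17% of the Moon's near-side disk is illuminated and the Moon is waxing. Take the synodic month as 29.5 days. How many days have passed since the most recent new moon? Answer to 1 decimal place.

cos θ = 1 − 2f = 0.660, giving a principal value of 48.7°.
Waxing ⇒ before full, so θ = 48.7°.
That fraction of the synodic month is 48.7/360 × 29.5 d ≈ 3.99 d.

4.0 days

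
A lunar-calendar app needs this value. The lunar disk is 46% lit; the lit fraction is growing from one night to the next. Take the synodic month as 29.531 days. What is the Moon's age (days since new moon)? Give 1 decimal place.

cos θ = 1 − 2f = 0.080, giving a principal value of 85.4°.
The Moon is waxing (0°–180°), so θ = 85.4° directly.
Age = 29.531 × 85.4°/360° ≈ 7.01 days.

7.0 days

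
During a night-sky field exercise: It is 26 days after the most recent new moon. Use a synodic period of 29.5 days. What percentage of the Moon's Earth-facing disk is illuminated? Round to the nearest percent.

13%

The Moon has covered 26/29.5 of its cycle, so θ ≈ 360° × 26/29.5 = 317.3°.
With cos θ = 0.735, the lit fraction is (1 − 0.735)/2 ≈ 0.133, so 13%.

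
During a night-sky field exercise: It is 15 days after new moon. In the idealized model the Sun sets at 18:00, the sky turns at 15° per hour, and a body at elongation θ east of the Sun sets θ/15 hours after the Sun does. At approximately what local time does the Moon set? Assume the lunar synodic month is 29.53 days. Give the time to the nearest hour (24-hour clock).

06:00

The Moon has covered 15/29.53 of its cycle, so θ ≈ 360° × 15/29.53 = 182.9°.
Delay after the Sun = 182.9° / (15°/h) ≈ 12.19 h.
18:00 + 12.19 h ≈ 06:11 → 06:00 to the nearest hour.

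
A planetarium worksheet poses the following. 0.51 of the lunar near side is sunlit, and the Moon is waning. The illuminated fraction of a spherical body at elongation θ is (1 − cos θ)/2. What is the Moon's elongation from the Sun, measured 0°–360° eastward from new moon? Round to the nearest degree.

269°

From f = (1 − cos θ)/2: cos θ = 1 − 2×0.51 = -0.020; arccos → 91.1°.
A waning Moon lies in 180°–360°, so θ = 360° − 91.1° = 268.9°.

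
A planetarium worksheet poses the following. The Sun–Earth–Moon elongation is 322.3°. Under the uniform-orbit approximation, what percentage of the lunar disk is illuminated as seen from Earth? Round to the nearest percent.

cos 322.3° = 0.791, so f = (1 − 0.791)/2 = 0.104, i.e. 10%.

10%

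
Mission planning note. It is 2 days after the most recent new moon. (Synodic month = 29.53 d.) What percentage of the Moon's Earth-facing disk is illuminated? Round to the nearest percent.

4%

The Moon has covered 2/29.53 of its cycle, so θ ≈ 360° × 2/29.53 = 24.4°.
Illuminated fraction = (1 − cos 24.4°)/2 = (1 − 0.911)/2 ≈ 0.045, so 4%.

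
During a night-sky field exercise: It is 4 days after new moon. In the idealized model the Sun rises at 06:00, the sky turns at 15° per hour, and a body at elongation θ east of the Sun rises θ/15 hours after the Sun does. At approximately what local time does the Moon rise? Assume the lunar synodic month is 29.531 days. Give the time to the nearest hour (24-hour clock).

Elongation θ = 360° × 4/29.531 ≈ 48.8°.
Delay after the Sun = 48.8° / (15°/h) ≈ 3.25 h.
06:00 + 3.25 h ≈ 09:15 → 09:00 to the nearest hour.

09:00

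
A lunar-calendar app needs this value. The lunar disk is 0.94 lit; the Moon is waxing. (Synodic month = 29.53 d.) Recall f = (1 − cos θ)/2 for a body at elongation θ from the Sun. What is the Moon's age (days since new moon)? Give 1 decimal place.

Invert f = (1 − cos θ)/2 to get cos θ = 1 − 2(0.94) = -0.880, hence θ₀ = arccos -0.880 = 151.6°.
Before full moon the principal value applies: θ = 151.6°.
That fraction of the synodic month is 151.6/360 × 29.53 d ≈ 12.44 d.

12.4 days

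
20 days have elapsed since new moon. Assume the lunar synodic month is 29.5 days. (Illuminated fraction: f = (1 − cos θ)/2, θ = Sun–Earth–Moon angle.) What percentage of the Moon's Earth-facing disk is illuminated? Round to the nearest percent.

Elongation θ = 360° × 20/29.5 ≈ 244.1°.
Illuminated fraction = (1 − cos 244.1°)/2 = (1 − (-0.437))/2 ≈ 0.719, so 72%.

72%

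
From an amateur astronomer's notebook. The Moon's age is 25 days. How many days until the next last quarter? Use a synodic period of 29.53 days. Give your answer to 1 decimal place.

26.7 days

Last quarter is 0.75 of the way through the cycle: age 0.75 × 29.53 = 22.148 d.
Already past this cycle's last quarter; the next is at 22.148 + 29.53 = 51.678 d, so 51.678 − 25 = 26.678 days.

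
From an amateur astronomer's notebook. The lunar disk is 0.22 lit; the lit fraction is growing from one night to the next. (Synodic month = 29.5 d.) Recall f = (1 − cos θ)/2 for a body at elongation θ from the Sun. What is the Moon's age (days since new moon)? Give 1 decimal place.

Invert f = (1 − cos θ)/2 to get cos θ = 1 − 2(0.22) = 0.560, hence θ₀ = arccos 0.560 = 55.9°.
Waxing ⇒ before full, so θ = 55.9°.
Age = 29.5 × 55.9°/360° ≈ 4.58 days.

4.6 days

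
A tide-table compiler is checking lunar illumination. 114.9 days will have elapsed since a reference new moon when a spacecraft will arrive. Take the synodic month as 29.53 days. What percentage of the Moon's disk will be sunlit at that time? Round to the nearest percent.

Reduce mod P: 114.9 − 3×29.53 = 26.31 d into the current lunation.
The Moon has covered 26.31/29.53 of its cycle, so θ ≈ 360° × 26.31/29.53 = 320.7°.
Illuminated fraction = (1 − cos 320.7°)/2 = (1 − 0.774)/2 ≈ 0.113, so 11%.

11%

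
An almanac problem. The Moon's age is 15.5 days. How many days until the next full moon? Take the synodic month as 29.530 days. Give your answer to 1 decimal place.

Full moon is 0.5 of the way through the cycle: age 0.5 × 29.530 = 14.765 d.
This lunation's full moon (14.765 d) has passed, so add one period: 44.295 − 15.5 = 28.795 days.

28.8 days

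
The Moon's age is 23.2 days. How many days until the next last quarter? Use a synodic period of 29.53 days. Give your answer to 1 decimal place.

Last quarter is 0.75 of the way through the cycle: age 0.75 × 29.53 = 22.148 d.
This lunation's last quarter (22.148 d) has passed, so add one period: 51.678 − 23.2 = 28.478 days.

28.5 days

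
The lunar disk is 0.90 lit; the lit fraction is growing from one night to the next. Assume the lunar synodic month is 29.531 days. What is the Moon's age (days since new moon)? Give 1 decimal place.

11.7 days

cos θ = 1 − 2f = -0.800, giving a principal value of 143.1°.
Waxing ⇒ before full, so θ = 143.1°.
That fraction of the synodic month is 143.1/360 × 29.531 d ≈ 11.74 d.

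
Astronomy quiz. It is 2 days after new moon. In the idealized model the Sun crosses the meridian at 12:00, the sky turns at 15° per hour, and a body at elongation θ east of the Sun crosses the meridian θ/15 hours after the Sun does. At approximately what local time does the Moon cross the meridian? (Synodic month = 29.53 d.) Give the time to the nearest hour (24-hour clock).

Elongation θ = 360° × 2/29.53 ≈ 24.4°.
At 15° of sky rotation per hour, 24.4° corresponds to a 1.63 h lag.
12:00 + 1.63 h ≈ 13:38 → 14:00 to the nearest hour.

14:00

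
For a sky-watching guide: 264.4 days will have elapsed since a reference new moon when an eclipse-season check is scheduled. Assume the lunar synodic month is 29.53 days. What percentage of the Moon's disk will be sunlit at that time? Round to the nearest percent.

2%

Reduce mod P: 264.4 − 8×29.53 = 28.16 d into the current lunation.
Elongation θ = 360° × 28.16/29.53 ≈ 343.3°.
Illuminated fraction = (1 − cos 343.3°)/2 = (1 − 0.958)/2 ≈ 0.021, so 2%.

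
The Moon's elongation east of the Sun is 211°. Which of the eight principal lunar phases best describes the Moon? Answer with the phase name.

211° lies in the waning gibbous sector of the 8-phase cycle.

waning gibbous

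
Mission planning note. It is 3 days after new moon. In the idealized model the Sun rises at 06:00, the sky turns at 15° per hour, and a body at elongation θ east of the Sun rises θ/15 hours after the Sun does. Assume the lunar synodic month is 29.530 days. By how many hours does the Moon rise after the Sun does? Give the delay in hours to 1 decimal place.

Elongation θ = 360° × 3/29.530 ≈ 36.6°.
The Moon trails the Sun by θ/15 = 36.6/15 ≈ 2.44 hours.
So the Moon rises 2.44 h after the Sun.

2.4 h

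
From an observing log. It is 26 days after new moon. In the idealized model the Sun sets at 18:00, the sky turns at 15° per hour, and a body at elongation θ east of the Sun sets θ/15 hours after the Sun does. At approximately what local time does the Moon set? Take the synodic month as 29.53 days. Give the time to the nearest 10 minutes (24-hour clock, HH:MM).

15:10

Elongation θ = 360° × 26/29.53 ≈ 317.0°.
Delay after the Sun = 317.0° / (15°/h) ≈ 21.13 h.
18:00 + 21.131 h ≈ 15:08 → 15:10 to the nearest ten minutes.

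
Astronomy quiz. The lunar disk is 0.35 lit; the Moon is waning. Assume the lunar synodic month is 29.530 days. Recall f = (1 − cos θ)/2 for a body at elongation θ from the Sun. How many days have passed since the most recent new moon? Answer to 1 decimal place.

cos θ = 1 − 2f = 0.300, giving a principal value of 72.5°.
Since the Moon is past full (waning), take the reflex angle: θ = 360° − 72.5° = 287.5°.
At 360°/29.530 d per day, 287.5° corresponds to 23.58 days.

23.6 days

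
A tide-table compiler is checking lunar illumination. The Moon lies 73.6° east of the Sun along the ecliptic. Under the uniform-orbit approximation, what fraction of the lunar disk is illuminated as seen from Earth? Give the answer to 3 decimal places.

0.359

Half-versine of 73.6°: (1 − 0.282)/2 = 0.359.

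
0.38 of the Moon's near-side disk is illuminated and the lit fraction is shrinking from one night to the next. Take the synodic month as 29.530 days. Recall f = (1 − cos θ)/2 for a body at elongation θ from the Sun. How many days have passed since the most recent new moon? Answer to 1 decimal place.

23.3 days

cos θ = 1 − 2f = 0.240, giving a principal value of 76.1°.
Since the Moon is past full (waning), take the reflex angle: θ = 360° − 76.1° = 283.9°.
At 360°/29.530 d per day, 283.9° corresponds to 23.29 days.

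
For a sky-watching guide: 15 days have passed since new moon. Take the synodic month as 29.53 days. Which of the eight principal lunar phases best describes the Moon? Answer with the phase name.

full moon

At 15/29.53 of the cycle, θ ≈ 183° — the full moon range.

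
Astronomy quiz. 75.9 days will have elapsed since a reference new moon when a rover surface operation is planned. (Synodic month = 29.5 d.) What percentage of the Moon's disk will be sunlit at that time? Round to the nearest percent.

75.9 d spans 2 complete synodic months (2 × 29.5 = 59.00 d) plus 16.90 d.
Phase angle: θ = 360°·(16.90 d)/(29.5 d) = 206.2°.
With cos θ = (-0.897), the lit fraction is (1 − (-0.897))/2 ≈ 0.948, so 95%.

95%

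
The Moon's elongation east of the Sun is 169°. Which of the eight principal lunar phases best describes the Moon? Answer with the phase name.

169° lies in the full moon sector of the 8-phase cycle.

full moon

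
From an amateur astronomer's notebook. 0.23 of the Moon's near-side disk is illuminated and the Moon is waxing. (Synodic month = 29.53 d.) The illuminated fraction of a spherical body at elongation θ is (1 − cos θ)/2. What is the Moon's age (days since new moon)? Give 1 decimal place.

From f = (1 − cos θ)/2: cos θ = 1 − 2×0.23 = 0.540; arccos → 57.3°.
The Moon is waxing (0°–180°), so θ = 57.3° directly.
Age = 29.53 × 57.3°/360° ≈ 4.70 days.

4.7 days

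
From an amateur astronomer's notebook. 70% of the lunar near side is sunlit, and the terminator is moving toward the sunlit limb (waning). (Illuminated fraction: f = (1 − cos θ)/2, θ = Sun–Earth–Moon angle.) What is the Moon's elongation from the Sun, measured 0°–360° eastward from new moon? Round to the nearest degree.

246°

Invert f = (1 − cos θ)/2 to get cos θ = 1 − 2(0.70) = -0.400, hence θ₀ = arccos -0.400 = 113.6°.
Waning ⇒ past full, so θ = 360° − 113.6° = 246.4°.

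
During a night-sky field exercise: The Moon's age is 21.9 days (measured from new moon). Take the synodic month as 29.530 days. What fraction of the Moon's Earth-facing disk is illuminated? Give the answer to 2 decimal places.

The Moon has covered 21.9/29.530 of its cycle, so θ ≈ 360° × 21.9/29.530 = 267.0°.
Illuminated fraction = (1 − cos 267.0°)/2 = (1 − (-0.053))/2 ≈ 0.526.

0.53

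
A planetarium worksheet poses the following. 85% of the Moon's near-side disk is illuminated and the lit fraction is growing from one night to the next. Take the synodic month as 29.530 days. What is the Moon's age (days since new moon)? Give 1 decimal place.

11.0 days

Invert f = (1 − cos θ)/2 to get cos θ = 1 − 2(0.85) = -0.700, hence θ₀ = arccos -0.700 = 134.4°.
The Moon is waxing (0°–180°), so θ = 134.4° directly.
Age = 29.530 × 134.4°/360° ≈ 11.03 days.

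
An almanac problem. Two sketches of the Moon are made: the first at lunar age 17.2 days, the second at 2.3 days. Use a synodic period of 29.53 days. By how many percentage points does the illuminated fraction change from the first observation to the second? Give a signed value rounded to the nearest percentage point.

-88 pp

θ₁ = 360° × 17.2/29.53 = 209.7°, f₁ = (1 − cos θ₁)/2 = 0.934.
θ₂ = 360° × 2.3/29.53 = 28.0°, f₂ = (1 − cos θ₂)/2 = 0.059.
Change = f₂ − f₁ = -0.876 → -88 percentage points.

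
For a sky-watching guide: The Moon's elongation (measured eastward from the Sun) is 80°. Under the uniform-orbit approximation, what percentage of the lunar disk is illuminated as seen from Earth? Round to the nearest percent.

cos 80° = 0.174, so f = (1 − 0.174)/2 = 0.413, i.e. 41%.

41%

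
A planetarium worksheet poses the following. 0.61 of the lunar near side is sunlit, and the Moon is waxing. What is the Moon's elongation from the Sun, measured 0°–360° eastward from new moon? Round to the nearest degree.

Invert f = (1 − cos θ)/2 to get cos θ = 1 − 2(0.61) = -0.220, hence θ₀ = arccos -0.220 = 102.7°.
The Moon is waxing (0°–180°), so θ = 102.7° directly.

103°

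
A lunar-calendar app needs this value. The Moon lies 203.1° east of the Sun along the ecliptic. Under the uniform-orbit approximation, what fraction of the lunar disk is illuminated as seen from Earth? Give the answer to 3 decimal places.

Half-versine of 203.1°: (1 − (-0.920))/2 = 0.960.

0.960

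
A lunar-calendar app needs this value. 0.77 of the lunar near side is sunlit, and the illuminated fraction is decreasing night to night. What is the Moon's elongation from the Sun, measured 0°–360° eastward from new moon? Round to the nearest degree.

237°

cos θ = 1 − 2f = -0.540, giving a principal value of 122.7°.
Waning ⇒ past full, so θ = 360° − 122.7° = 237.3°.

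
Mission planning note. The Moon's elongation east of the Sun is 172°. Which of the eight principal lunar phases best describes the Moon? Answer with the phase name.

The full moon sector spans roughly 158°–202°; 172° falls inside it.

full moon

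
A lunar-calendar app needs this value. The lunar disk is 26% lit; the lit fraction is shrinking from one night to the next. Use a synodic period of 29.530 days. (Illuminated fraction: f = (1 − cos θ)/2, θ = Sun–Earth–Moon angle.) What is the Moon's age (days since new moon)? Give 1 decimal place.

Invert f = (1 − cos θ)/2 to get cos θ = 1 − 2(0.26) = 0.480, hence θ₀ = arccos 0.480 = 61.3°.
A waning Moon lies in 180°–360°, so θ = 360° − 61.3° = 298.7°.
Age = 29.530 × 298.7°/360° ≈ 24.50 days.

24.5 days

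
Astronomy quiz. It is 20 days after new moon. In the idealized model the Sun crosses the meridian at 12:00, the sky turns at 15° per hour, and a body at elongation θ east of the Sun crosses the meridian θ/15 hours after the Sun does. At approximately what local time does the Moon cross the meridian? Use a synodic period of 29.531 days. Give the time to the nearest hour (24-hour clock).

Phase angle: θ = 360°·(20 d)/(29.531 d) = 243.8°.
The Moon trails the Sun by θ/15 = 243.8/15 ≈ 16.25 hours.
12:00 + 16.25 h ≈ 04:15 → 04:00 to the nearest hour.

04:00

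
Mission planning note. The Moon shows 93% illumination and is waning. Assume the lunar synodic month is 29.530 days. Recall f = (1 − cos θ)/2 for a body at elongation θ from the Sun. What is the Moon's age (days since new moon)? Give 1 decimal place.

17.3 days

cos θ = 1 − 2f = -0.860, giving a principal value of 149.3°.
Waning ⇒ past full, so θ = 360° − 149.3° = 210.7°.
At 360°/29.530 d per day, 210.7° corresponds to 17.28 days.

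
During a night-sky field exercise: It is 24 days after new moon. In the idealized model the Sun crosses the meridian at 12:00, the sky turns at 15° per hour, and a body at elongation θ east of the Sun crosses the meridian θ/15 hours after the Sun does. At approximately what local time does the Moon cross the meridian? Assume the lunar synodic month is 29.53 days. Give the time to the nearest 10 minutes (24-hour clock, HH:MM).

Phase angle: θ = 360°·(24 d)/(29.53 d) = 292.6°.
The Moon trails the Sun by θ/15 = 292.6/15 ≈ 19.51 hours.
12:00 + 19.506 h ≈ 07:30 → 07:30 to the nearest ten minutes.

07:30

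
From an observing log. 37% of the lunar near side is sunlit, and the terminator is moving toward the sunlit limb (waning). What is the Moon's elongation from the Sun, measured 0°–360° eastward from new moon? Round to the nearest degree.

285°

Invert f = (1 − cos θ)/2 to get cos θ = 1 − 2(0.37) = 0.260, hence θ₀ = arccos 0.260 = 74.9°.
Waning ⇒ past full, so θ = 360° − 74.9° = 285.1°.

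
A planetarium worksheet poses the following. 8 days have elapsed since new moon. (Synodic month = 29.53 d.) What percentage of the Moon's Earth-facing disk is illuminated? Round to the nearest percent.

57%

The Moon has covered 8/29.53 of its cycle, so θ ≈ 360° × 8/29.53 = 97.5°.
cos 97.5° = (-0.131), so f = (1 − (-0.131))/2 = 0.566, so 57%.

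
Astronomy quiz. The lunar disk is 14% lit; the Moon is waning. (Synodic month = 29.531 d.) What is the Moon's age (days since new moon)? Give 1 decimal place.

25.9 days

From f = (1 − cos θ)/2: cos θ = 1 − 2×0.14 = 0.720; arccos → 43.9°.
Waning ⇒ past full, so θ = 360° − 43.9° = 316.1°.
Age = 29.531 × 316.1°/360° ≈ 25.93 days.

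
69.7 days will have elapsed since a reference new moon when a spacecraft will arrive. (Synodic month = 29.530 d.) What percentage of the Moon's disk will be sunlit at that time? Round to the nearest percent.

69.7 d spans 2 complete synodic months (2 × 29.530 = 59.06 d) plus 10.64 d.
The Moon has covered 10.64/29.530 of its cycle, so θ ≈ 360° × 10.64/29.530 = 129.7°.
With cos θ = (-0.639), the lit fraction is (1 − (-0.639))/2 ≈ 0.819, so 82%.

82%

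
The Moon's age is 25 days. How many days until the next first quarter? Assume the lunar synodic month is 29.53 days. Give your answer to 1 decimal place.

First quarter occurs at elongation 90°, i.e. at age 29.53 × 90/360 = 7.383 d.
This lunation's first quarter (7.383 d) has passed, so add one period: 36.913 − 25 = 11.913 days.

11.9 days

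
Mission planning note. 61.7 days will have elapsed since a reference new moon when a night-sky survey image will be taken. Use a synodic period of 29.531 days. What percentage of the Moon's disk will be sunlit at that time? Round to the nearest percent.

8%

Reduce mod P: 61.7 − 2×29.531 = 2.64 d into the current lunation.
The Moon has covered 2.64/29.531 of its cycle, so θ ≈ 360° × 2.64/29.531 = 32.2°.
With cos θ = 0.847, the lit fraction is (1 − 0.847)/2 ≈ 0.077, so 8%.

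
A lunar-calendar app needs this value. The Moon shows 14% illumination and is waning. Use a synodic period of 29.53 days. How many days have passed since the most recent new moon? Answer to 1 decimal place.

Invert f = (1 − cos θ)/2 to get cos θ = 1 − 2(0.14) = 0.720, hence θ₀ = arccos 0.720 = 43.9°.
Waning ⇒ past full, so θ = 360° − 43.9° = 316.1°.
At 360°/29.53 d per day, 316.1° corresponds to 25.93 days.

25.9 days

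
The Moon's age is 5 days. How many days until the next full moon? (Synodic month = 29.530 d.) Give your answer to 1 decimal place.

9.8 days

Full moon is 0.5 of the way through the cycle: age 0.5 × 29.530 = 14.765 d.
So 9.765 days remain (14.765 − 5).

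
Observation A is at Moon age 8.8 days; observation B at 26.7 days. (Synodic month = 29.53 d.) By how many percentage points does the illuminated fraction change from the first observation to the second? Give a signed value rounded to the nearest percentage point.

-56 percentage points

θ₁ = 360° × 8.8/29.53 = 107.3°, f₁ = (1 − cos θ₁)/2 = 0.649.
θ₂ = 360° × 26.7/29.53 = 325.5°, f₂ = (1 − cos θ₂)/2 = 0.088.
Change = f₂ − f₁ = -0.561 → -56 percentage points.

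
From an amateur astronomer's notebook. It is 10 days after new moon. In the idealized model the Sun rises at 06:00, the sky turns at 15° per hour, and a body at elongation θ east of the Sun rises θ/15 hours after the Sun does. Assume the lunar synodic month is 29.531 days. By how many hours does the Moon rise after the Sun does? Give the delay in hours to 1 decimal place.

The Moon has covered 10/29.531 of its cycle, so θ ≈ 360° × 10/29.531 = 121.9°.
At 15° of sky rotation per hour, 121.9° corresponds to a 8.13 h lag.
So the Moon rises 8.13 h after the Sun.

8.1 h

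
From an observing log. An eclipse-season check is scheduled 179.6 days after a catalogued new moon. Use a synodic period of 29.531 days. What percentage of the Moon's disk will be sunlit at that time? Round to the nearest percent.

6%

179.6 d spans 6 complete synodic months (6 × 29.531 = 177.19 d) plus 2.41 d.
The Moon has covered 2.41/29.531 of its cycle, so θ ≈ 360° × 2.41/29.531 = 29.4°.
cos 29.4° = 0.871, so f = (1 − 0.871)/2 = 0.065, so 6%.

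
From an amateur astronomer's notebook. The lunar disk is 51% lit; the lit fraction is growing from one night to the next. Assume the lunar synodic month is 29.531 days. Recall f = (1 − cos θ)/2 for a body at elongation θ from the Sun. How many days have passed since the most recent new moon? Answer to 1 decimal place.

7.5 days

cos θ = 1 − 2f = -0.020, giving a principal value of 91.1°.
The Moon is waxing (0°–180°), so θ = 91.1° directly.
At 360°/29.531 d per day, 91.1° corresponds to 7.48 days.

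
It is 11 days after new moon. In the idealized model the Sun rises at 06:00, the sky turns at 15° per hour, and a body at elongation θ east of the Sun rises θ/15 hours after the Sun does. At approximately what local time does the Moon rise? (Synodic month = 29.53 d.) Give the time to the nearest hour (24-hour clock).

15:00

Phase angle: θ = 360°·(11 d)/(29.53 d) = 134.1°.
At 15° of sky rotation per hour, 134.1° corresponds to a 8.94 h lag.
06:00 + 8.94 h ≈ 14:56 → 15:00 to the nearest hour.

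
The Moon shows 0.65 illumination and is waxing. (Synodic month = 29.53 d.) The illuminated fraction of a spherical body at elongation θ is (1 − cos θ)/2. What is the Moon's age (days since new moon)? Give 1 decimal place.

From f = (1 − cos θ)/2: cos θ = 1 − 2×0.65 = -0.300; arccos → 107.5°.
The Moon is waxing (0°–180°), so θ = 107.5° directly.
Age = 29.53 × 107.5°/360° ≈ 8.81 days.

8.8 days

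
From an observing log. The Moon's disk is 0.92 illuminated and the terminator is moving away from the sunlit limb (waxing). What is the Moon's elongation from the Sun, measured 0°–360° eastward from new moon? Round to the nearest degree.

cos θ = 1 − 2f = -0.840, giving a principal value of 147.1°.
The Moon is waxing (0°–180°), so θ = 147.1° directly.

147°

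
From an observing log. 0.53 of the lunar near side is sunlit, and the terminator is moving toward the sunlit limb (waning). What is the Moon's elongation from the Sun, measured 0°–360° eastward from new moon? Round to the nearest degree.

Invert f = (1 − cos θ)/2 to get cos θ = 1 − 2(0.53) = -0.060, hence θ₀ = arccos -0.060 = 93.4°.
Since the Moon is past full (waning), take the reflex angle: θ = 360° − 93.4° = 266.6°.

267°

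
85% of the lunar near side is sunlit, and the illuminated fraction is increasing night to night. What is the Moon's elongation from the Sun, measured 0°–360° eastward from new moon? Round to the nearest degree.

134°

Invert f = (1 − cos θ)/2 to get cos θ = 1 − 2(0.85) = -0.700, hence θ₀ = arccos -0.700 = 134.4°.
The Moon is waxing (0°–180°), so θ = 134.4° directly.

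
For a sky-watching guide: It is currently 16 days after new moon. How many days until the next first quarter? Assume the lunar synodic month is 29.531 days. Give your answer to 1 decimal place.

First quarter occurs at elongation 90°, i.e. at age 29.531 × 90/360 = 7.383 d.
Already past this cycle's first quarter; the next is at 7.383 + 29.531 = 36.914 d, so 36.914 − 16 = 20.914 days.

20.9 days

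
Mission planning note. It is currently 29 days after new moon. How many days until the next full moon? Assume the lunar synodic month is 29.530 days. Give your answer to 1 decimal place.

Full moon is 0.5 of the way through the cycle: age 0.5 × 29.530 = 14.765 d.
Already past this cycle's full moon; the next is at 14.765 + 29.530 = 44.295 d, so 44.295 − 29 = 15.295 days.

15.3 days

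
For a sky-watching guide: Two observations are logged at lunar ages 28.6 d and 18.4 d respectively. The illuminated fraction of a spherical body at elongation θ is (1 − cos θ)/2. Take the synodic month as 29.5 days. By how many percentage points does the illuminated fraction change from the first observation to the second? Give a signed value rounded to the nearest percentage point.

First observation: θ = 360°·28.6/29.5 = 349.0°, so f = 0.009.
Second observation: θ = 224.5°, f = 0.856.
Δf = 0.856 − 0.009 = +0.847, i.e. +85 pp.

+85 percentage points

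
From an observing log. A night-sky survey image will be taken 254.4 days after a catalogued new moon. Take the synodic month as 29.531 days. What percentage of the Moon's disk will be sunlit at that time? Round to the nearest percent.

88%

254.4/29.531 = 8.615 lunations, so 8 complete cycles and 18.15 d into the next.
Phase angle: θ = 360°·(18.15 d)/(29.531 d) = 221.3°.
With cos θ = (-0.751), the lit fraction is (1 − (-0.751))/2 ≈ 0.876, so 88%.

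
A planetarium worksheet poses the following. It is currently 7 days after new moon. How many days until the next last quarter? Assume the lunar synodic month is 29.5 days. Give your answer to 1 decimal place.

15.1 days

Last quarter occurs at elongation 270°, i.e. at age 29.5 × 270/360 = 22.125 d.
So 15.125 days remain (22.125 − 7).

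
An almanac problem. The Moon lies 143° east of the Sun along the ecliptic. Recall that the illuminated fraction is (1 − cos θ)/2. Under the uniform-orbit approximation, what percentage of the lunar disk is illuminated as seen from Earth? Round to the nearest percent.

cos 143° = (-0.799), so f = (1 − (-0.799))/2 = 0.899, i.e. 90%.

90%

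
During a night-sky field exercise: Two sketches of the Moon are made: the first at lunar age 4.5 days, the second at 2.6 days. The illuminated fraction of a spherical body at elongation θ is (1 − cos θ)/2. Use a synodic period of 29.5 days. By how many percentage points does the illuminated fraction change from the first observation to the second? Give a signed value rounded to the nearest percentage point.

-14 pp

θ₁ = 360° × 4.5/29.5 = 54.9°, f₁ = (1 − cos θ₁)/2 = 0.213.
θ₂ = 360° × 2.6/29.5 = 31.7°, f₂ = (1 − cos θ₂)/2 = 0.075.
Change = f₂ − f₁ = -0.138 → -14 percentage points.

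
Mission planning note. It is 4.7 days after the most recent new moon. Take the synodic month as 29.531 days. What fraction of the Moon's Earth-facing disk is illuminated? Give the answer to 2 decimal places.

The Moon has covered 4.7/29.531 of its cycle, so θ ≈ 360° × 4.7/29.531 = 57.3°.
cos 57.3° = 0.540, so f = (1 − 0.540)/2 = 0.230.

0.23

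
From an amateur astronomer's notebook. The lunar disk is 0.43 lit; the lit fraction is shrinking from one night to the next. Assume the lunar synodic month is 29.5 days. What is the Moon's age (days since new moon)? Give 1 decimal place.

22.8 days

Invert f = (1 − cos θ)/2 to get cos θ = 1 − 2(0.43) = 0.140, hence θ₀ = arccos 0.140 = 82.0°.
Waning ⇒ past full, so θ = 360° − 82.0° = 278.0°.
At 360°/29.5 d per day, 278.0° corresponds to 22.78 days.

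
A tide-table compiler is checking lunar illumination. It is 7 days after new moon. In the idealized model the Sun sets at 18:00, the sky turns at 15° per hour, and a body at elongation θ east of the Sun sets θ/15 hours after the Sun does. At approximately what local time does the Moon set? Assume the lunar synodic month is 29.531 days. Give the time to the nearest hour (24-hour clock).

Elongation θ = 360° × 7/29.531 ≈ 85.3°.
The Moon trails the Sun by θ/15 = 85.3/15 ≈ 5.69 hours.
18:00 + 5.69 h ≈ 23:41 → 00:00 to the nearest hour.

00:00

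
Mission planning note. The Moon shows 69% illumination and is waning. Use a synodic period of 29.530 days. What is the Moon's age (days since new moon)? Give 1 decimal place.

20.3 days

cos θ = 1 − 2f = -0.380, giving a principal value of 112.3°.
Since the Moon is past full (waning), take the reflex angle: θ = 360° − 112.3° = 247.7°.
Age = 29.530 × 247.7°/360° ≈ 20.32 days.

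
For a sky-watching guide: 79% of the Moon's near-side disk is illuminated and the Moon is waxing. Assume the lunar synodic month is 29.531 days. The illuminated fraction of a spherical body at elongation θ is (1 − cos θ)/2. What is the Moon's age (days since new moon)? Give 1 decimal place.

10.3 days

cos θ = 1 − 2f = -0.580, giving a principal value of 125.5°.
The Moon is waxing (0°–180°), so θ = 125.5° directly.
Age = 29.531 × 125.5°/360° ≈ 10.29 days.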